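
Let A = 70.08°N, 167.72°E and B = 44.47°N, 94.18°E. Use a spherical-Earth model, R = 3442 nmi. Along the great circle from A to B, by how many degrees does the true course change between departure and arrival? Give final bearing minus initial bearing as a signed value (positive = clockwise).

-65.6°

Initial bearing θ₁ = atan2(sin Δλ cos φ₂, cos φ₁ sin φ₂ − sin φ₁ cos φ₂ cos Δλ) = 274.06°
Final bearing θ₂ = (initial bearing from the destination back to the start) + 180° = 208.44°
Δθ = θ₂ − θ₁ = -65.6°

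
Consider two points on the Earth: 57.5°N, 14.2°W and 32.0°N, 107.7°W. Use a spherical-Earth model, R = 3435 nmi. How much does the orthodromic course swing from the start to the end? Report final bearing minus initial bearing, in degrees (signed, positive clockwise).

At departure: θ₁ = atan2(sin Δλ cos φ₂, cos φ₁ sin φ₂ − sin φ₁ cos φ₂ cos Δλ) = 291.20°
At arrival: θ₂ = atan2(sin Δλ cos φ₁, −cos φ₂ sin φ₁ + sin φ₂ cos φ₁ cos Δλ) = 216.21°
Δθ = θ₂ − θ₁ = -75.0°

-75.0°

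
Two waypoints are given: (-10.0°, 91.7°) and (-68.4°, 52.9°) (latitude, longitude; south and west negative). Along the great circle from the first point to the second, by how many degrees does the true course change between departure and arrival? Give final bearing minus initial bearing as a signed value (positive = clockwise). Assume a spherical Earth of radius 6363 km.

At departure: θ₁ = atan2(sin Δλ cos φ₂, cos φ₁ sin φ₂ − sin φ₁ cos φ₂ cos Δλ) = 194.92°
At arrival: θ₂ = atan2(sin Δλ cos φ₁, −cos φ₂ sin φ₁ + sin φ₂ cos φ₁ cos Δλ) = 223.53°
Δθ = θ₂ − θ₁ = +28.6°

+28.6°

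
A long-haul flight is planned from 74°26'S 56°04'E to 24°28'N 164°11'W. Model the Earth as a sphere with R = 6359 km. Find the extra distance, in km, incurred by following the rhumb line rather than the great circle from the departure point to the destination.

1584 km

Great circle: cos σ = sin φ₁ sin φ₂ + cos φ₁ cos φ₂ cos Δλ,  σ = 2.1962 rad → d_gc = 13965.44 km
Rhumb line: Δψ = +2.4307, q = Δφ/Δψ = 0.7101, d_rh = R√(Δφ²+q²Δλ²) = 15549.93 km
Excess = 15549.93 − 13965.44 = 1584.49 ≈ 1584 km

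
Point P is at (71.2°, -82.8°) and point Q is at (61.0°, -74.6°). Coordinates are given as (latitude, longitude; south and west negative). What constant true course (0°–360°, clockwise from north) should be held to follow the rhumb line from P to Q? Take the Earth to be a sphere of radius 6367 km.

Meridional parts: M(φ₁)=+1.7985, M(φ₂)=+1.3524 → ΔM = -0.4461;  Δλ = +0.1431 rad
tan C = Δλ / ΔM = -0.3208 → C = 162.21°

162.2°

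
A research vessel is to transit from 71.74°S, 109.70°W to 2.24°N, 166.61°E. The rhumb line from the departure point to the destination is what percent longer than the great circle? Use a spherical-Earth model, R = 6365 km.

Great circle: σ = 1.5735 rad → d_gc = Rσ = 10015.3 km
Rhumb: Δφ = +1.2912, Δλ = -1.4607, Δψ = +1.8673, q = Δφ/Δψ = 0.6915 → d_rh = R√(Δφ²+q²Δλ²) = 10434.3 km
Excess = (10434.3 − 10015.3) / 10015.3 = 419.0 / 10015.3 = 4.18% ≈ 4.2%

4.2%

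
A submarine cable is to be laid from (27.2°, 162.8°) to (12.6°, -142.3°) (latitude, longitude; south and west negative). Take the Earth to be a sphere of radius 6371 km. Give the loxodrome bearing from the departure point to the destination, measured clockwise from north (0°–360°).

Δψ = ln[tan(π/4+φ₂/2)/tan(π/4+φ₁/2)] = -0.2719
Δλ = +0.9582 rad (taken the short way round)
course = atan2(Δλ, Δψ) = 105.84°

105.8°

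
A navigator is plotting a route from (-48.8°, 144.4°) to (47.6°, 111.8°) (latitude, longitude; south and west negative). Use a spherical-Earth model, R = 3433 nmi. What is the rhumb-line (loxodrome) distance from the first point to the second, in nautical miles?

6023 nmi

Rhumb course C = atan2(Δλ, Δψ) with Δψ = ln[tan(π/4+φ₂/2)/tan(π/4+φ₁/2)] = +1.9256, Δλ = -0.5690 → C = 343.54°
d = R·|Δφ| / |cos C| = 3433·1.68250 / 0.95901 = 6023 nmi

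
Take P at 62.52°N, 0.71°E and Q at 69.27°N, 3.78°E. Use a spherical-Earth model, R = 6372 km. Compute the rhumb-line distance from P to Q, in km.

Δψ = ln[tan(π/4+φ₂/2)/tan(π/4+φ₁/2)] = +0.2903;  Δφ = +0.1178 rad,  Δλ = +0.0536 rad
q = Δφ/Δψ = 0.4058
d = R·√(Δφ² + q²Δλ²) = 6372·0.11980 = 763 km

763 km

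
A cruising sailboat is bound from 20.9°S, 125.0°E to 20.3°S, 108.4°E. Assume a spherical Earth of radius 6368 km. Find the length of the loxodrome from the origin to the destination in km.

1728 km

Δψ = ln[tan(π/4+φ₂/2)/tan(π/4+φ₁/2)] = +0.0112;  Δφ = +0.0105 rad,  Δλ = -0.2897 rad
q = Δφ/Δψ = 0.9361
d = R·√(Δφ² + q²Δλ²) = 6368·0.27140 = 1728 km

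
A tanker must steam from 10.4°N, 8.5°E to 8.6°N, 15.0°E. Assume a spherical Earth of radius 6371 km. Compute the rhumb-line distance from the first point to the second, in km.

Δψ = ln[tan(π/4+φ₂/2)/tan(π/4+φ₁/2)] = -0.0319;  Δφ = -0.0314 rad,  Δλ = +0.1134 rad
q = Δφ/Δψ = 0.9862
d = R·√(Δφ² + q²Δλ²) = 6371·0.11621 = 740 km

740 km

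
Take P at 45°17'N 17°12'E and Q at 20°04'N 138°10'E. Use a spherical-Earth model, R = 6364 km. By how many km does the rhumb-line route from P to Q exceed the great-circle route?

878 km

Great circle: cos σ = sin φ₁ sin φ₂ + cos φ₁ cos φ₂ cos Δλ,  σ = 1.6672 rad → d_gc = 10610.0 km
Rhumb line: Δψ = -0.5308, q = Δφ/Δψ = 0.8292, d_rh = R√(Δφ²+q²Δλ²) = 11487.9 km
Excess = 11487.9 − 10610.0 = 877.9 ≈ 878 km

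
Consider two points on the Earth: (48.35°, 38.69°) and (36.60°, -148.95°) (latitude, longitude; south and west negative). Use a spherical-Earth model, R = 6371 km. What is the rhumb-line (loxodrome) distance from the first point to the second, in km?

14130 km

Δψ = ln[tan(π/4+φ₂/2)/tan(π/4+φ₁/2)] = -0.2794;  Δφ = -0.2051 rad,  Δλ = +3.0082 rad
q = Δφ/Δψ = 0.7341
d = R·√(Δφ² + q²Δλ²) = 6371·2.21785 = 14130 km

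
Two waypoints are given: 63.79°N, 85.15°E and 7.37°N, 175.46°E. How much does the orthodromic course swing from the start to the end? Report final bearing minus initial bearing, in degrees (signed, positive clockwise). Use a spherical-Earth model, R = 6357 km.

At departure: θ₁ = atan2(sin Δλ cos φ₂, cos φ₁ sin φ₂ − sin φ₁ cos φ₂ cos Δλ) = 86.45°
At arrival: θ₂ = atan2(sin Δλ cos φ₁, −cos φ₂ sin φ₁ + sin φ₂ cos φ₁ cos Δλ) = 153.61°
Δθ = θ₂ − θ₁ = +67.2°

+67.2°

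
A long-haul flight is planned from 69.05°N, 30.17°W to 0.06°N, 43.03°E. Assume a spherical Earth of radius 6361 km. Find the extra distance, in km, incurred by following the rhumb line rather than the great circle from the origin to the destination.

281 km

Great circle: cos σ = sin φ₁ sin φ₂ + cos φ₁ cos φ₂ cos Δλ,  σ = 1.4663 rad → d_gc = 9327.0 km
Rhumb line: Δψ = -1.6870, q = Δφ/Δψ = 0.7138, d_rh = R√(Δφ²+q²Δλ²) = 9607.9 km
Excess = 9607.9 − 9327.0 = 280.9 ≈ 281 km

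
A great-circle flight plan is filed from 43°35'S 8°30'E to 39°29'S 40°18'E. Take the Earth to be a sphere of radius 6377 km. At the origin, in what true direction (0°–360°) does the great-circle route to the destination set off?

θ = atan2( sin Δλ·cos φ₂ ,  cos φ₁ sin φ₂ − sin φ₁ cos φ₂ cos Δλ )
  = atan2(+0.4067, -0.0084) = 91.18°

91.2°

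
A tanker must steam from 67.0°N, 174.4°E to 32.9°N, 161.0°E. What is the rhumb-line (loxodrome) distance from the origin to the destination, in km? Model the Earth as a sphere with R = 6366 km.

Δψ = ln[tan(π/4+φ₂/2)/tan(π/4+φ₁/2)] = -0.9837;  Δφ = -0.5952 rad,  Δλ = -0.2339 rad
q = Δφ/Δψ = 0.6050
d = R·√(Δφ² + q²Δλ²) = 6366·0.61175 = 3894 km

3894 km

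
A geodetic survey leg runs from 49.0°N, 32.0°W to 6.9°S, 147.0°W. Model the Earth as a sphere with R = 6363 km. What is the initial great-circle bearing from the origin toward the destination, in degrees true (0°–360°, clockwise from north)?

N = sin Δλ·cos φ₂ = -0.8997;  D = cos φ₁ sin φ₂ − sin φ₁ cos φ₂ cos Δλ = +0.2378
initial course = atan2(N, D) = 284.81°

284.8°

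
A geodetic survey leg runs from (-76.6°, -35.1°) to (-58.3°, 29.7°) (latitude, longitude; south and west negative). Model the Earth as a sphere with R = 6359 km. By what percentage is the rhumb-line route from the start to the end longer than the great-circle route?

Great circle: σ = 0.4960 rad → d_gc = Rσ = 3154.0 km
Rhumb: Δφ = +0.3194, Δλ = +1.1310, Δψ = +0.8825, q = Δφ/Δψ = 0.3619 → d_rh = R√(Δφ²+q²Δλ²) = 3301.6 km
Excess = (3301.6 − 3154.0) / 3154.0 = 147.6 / 3154.0 = 4.68% ≈ 4.7%

4.7%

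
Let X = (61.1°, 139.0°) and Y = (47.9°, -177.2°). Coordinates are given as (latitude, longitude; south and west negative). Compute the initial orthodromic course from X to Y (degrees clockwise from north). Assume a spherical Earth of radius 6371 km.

N = sin Δλ·cos φ₂ = +0.4640;  D = cos φ₁ sin φ₂ − sin φ₁ cos φ₂ cos Δλ = -0.0650
initial course = atan2(N, D) = 97.98°

98.0°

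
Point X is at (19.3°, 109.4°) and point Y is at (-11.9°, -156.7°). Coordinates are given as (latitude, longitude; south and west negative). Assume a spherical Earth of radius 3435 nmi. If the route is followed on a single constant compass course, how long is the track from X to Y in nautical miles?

Rhumb course C = atan2(Δλ, Δψ) with Δψ = ln[tan(π/4+φ₂/2)/tan(π/4+φ₁/2)] = -0.5526, Δλ = +1.6389 → C = 108.63°
d = R·|Δφ| / |cos C| = 3435·0.54454 / 0.31952 = 5854 nmi

5854 nmi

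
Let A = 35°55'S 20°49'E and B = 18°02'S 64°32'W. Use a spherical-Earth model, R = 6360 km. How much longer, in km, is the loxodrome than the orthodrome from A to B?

Great circle: cos σ = sin φ₁ sin φ₂ + cos φ₁ cos φ₂ cos Δλ,  σ = 1.3243 rad → d_gc = 8422.4 km
Rhumb line: Δψ = +0.3524, q = Δφ/Δψ = 0.8857, d_rh = R√(Δφ²+q²Δλ²) = 8622.7 km
Excess = 8622.7 − 8422.4 = 200.3 ≈ 200 km

200 km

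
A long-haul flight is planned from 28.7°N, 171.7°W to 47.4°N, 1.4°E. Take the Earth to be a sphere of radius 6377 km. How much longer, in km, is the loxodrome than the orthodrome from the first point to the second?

Great circle: cos σ = sin φ₁ sin φ₂ + cos φ₁ cos φ₂ cos Δλ,  σ = 1.8090 rad → d_gc = 11535.8 km
Rhumb line: Δψ = +0.4186, q = Δφ/Δψ = 0.7796, d_rh = R√(Δφ²+q²Δλ²) = 15163.8 km
Excess = 15163.8 − 11535.8 = 3628.0 ≈ 3628 km

3628 km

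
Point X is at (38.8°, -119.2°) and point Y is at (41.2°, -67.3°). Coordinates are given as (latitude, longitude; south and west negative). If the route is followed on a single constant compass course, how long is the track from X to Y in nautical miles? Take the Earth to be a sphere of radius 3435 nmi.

2387 nmi

Rhumb course C = atan2(Δλ, Δψ) with Δψ = ln[tan(π/4+φ₂/2)/tan(π/4+φ₁/2)] = +0.0547, Δλ = +0.9058 → C = 86.54°
d = R·|Δφ| / |cos C| = 3435·0.04189 / 0.06027 = 2387 nmi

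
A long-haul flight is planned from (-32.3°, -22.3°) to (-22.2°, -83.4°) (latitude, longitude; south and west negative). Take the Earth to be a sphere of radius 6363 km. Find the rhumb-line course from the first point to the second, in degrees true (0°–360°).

Δψ = ln[tan(π/4+φ₂/2)/tan(π/4+φ₁/2)] = +0.1987
Δλ = -1.0664 rad (taken the short way round)
course = atan2(Δλ, Δψ) = 280.55°

280.6°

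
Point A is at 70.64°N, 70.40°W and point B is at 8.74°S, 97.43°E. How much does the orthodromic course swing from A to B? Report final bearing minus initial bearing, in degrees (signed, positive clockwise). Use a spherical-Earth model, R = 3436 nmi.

At departure: θ₁ = atan2(sin Δλ cos φ₂, cos φ₁ sin φ₂ − sin φ₁ cos φ₂ cos Δλ) = 13.60°
At arrival: θ₂ = atan2(sin Δλ cos φ₁, −cos φ₂ sin φ₁ + sin φ₂ cos φ₁ cos Δλ) = 175.48°
Δθ = θ₂ − θ₁ = +161.9°

+161.9°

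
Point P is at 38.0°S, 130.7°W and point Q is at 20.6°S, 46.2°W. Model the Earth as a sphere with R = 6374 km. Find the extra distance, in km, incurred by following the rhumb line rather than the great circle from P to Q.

Great circle: cos σ = sin φ₁ sin φ₂ + cos φ₁ cos φ₂ cos Δλ,  σ = 1.2794 rad → d_gc = 8154.7 km
Rhumb line: Δψ = +0.3504, q = Δφ/Δψ = 0.8666, d_rh = R√(Δφ²+q²Δλ²) = 8373.0 km
Excess = 8373.0 − 8154.7 = 218.3 ≈ 218 km

218 km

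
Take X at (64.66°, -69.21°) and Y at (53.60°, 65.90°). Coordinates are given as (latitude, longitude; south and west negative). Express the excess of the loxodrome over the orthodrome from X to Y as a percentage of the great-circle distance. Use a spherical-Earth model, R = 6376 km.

22.3%

Great circle: σ = 0.9914 rad → d_gc = Rσ = 6321.2 km
Rhumb: Δφ = -0.1930, Δλ = +2.3581, Δψ = -0.3801, q = Δφ/Δψ = 0.5078 → d_rh = R√(Δφ²+q²Δλ²) = 7733.3 km
Excess = (7733.3 − 6321.2) / 6321.2 = 1412.1 / 6321.2 = 22.34% ≈ 22.3%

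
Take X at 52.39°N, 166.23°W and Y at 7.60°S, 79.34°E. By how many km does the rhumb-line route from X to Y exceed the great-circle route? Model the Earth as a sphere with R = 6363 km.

Great circle: cos σ = sin φ₁ sin φ₂ + cos φ₁ cos φ₂ cos Δλ,  σ = 1.9337 rad → d_gc = 12303.9 km
Rhumb line: Δψ = -1.2103, q = Δφ/Δψ = 0.8651, d_rh = R√(Δφ²+q²Δλ²) = 12854.8 km
Excess = 12854.8 − 12303.9 = 550.9 ≈ 551 km

551 km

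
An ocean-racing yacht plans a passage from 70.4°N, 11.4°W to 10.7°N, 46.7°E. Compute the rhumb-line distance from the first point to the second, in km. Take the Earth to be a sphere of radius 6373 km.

7908 km

Δψ = ln[tan(π/4+φ₂/2)/tan(π/4+φ₁/2)] = -1.5682;  Δφ = -1.0420 rad,  Δλ = +1.0140 rad
q = Δφ/Δψ = 0.6644
d = R·√(Δφ² + q²Δλ²) = 6373·1.24082 = 7908 km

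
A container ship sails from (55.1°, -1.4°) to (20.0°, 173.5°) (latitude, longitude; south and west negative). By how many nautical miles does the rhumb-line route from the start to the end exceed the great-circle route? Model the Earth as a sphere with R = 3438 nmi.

Great circle: cos σ = sin φ₁ sin φ₂ + cos φ₁ cos φ₂ cos Δλ,  σ = 1.8286 rad → d_gc = 6286.9 nmi
Rhumb line: Δψ = -0.8009, q = Δφ/Δψ = 0.7649, d_rh = R√(Δφ²+q²Δλ²) = 8299.1 nmi
Excess = 8299.1 − 6286.9 = 2012.2 ≈ 2012 nmi

2012 nmi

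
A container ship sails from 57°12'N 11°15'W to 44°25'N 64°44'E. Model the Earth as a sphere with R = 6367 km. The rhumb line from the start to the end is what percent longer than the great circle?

4.9%

Great circle: σ = 0.8203 rad → d_gc = Rσ = 5222.8 km
Rhumb: Δφ = -0.2231, Δλ = +1.3262, Δψ = -0.3561, q = Δφ/Δψ = 0.6266 → d_rh = R√(Δφ²+q²Δλ²) = 5478.4 km
Excess = (5478.4 − 5222.8) / 5222.8 = 255.6 / 5222.8 = 4.89% ≈ 4.9%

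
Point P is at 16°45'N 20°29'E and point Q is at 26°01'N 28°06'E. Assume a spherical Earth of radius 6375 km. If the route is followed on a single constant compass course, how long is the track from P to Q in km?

Δψ = ln[tan(π/4+φ₂/2)/tan(π/4+φ₁/2)] = +0.1739;  Δφ = +0.1617 rad,  Δλ = +0.1329 rad
q = Δφ/Δψ = 0.9298
d = R·√(Δφ² + q²Δλ²) = 6375·0.20356 = 1298 km

1298 km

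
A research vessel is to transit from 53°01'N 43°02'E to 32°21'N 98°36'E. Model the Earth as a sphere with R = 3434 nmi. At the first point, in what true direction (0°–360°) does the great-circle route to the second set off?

94.9°

θ = atan2( sin Δλ·cos φ₂ ,  cos φ₁ sin φ₂ − sin φ₁ cos φ₂ cos Δλ )
  = atan2(+0.6968, -0.0597) = 94.90°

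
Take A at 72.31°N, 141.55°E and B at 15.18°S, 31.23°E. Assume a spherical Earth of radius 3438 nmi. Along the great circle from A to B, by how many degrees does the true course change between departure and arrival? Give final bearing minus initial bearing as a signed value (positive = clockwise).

-87.1°

Initial bearing θ₁ = atan2(sin Δλ cos φ₂, cos φ₁ sin φ₂ − sin φ₁ cos φ₂ cos Δλ) = 284.84°
Final bearing θ₂ = (initial bearing from the destination back to the start) + 180° = 197.72°
Δθ = θ₂ − θ₁ = -87.1°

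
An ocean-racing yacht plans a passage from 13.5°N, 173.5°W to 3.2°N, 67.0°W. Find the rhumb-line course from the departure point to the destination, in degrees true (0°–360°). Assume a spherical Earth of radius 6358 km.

95.6°

Meridional parts: M(φ₁)=+0.2378, M(φ₂)=+0.0559 → ΔM = -0.1820;  Δλ = +1.8588 rad
tan C = Δλ / ΔM = -10.2158 → C = 95.59°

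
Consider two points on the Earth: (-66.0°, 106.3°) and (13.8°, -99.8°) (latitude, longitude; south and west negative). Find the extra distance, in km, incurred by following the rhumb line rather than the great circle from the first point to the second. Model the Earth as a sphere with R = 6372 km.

Great circle: cos σ = sin φ₁ sin φ₂ + cos φ₁ cos φ₂ cos Δλ,  σ = 2.1805 rad → d_gc = 13894.2 km
Rhumb line: Δψ = +1.7918, q = Δφ/Δψ = 0.7773, d_rh = R√(Δφ²+q²Δλ²) = 15992.6 km
Excess = 15992.6 − 13894.2 = 2098.4 ≈ 2098 km

2098 km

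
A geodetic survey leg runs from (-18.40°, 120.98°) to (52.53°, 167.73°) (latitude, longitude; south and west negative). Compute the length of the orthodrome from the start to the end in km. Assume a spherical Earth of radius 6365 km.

Haversine: a = sin²(Δφ/2)+cos φ₁ cos φ₂ sin²(Δλ/2) = 0.42750;  σ = 2·atan2(√a,√(1−a))
σ = 81.663° → d = Rσ = 6365·1.42529 = 9072 km

9072 km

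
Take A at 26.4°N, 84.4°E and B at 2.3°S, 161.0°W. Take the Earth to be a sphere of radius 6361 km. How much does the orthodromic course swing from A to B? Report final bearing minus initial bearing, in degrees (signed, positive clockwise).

+37.1°

At departure: θ₁ = atan2(sin Δλ cos φ₂, cos φ₁ sin φ₂ − sin φ₁ cos φ₂ cos Δλ) = 80.69°
At arrival: θ₂ = atan2(sin Δλ cos φ₁, −cos φ₂ sin φ₁ + sin φ₂ cos φ₁ cos Δλ) = 117.80°
Δθ = θ₂ − θ₁ = +37.1°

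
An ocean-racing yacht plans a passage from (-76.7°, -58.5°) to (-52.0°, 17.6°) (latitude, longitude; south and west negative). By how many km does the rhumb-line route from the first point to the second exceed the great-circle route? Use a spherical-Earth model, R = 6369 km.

Great circle: cos σ = sin φ₁ sin φ₂ + cos φ₁ cos φ₂ cos Δλ,  σ = 0.6420 rad → d_gc = 4088.9 km
Rhumb line: Δψ = +1.0829, q = Δφ/Δψ = 0.3981, d_rh = R√(Δφ²+q²Δλ²) = 4344.9 km
Excess = 4344.9 − 4088.9 = 256.0 ≈ 256 km

256 km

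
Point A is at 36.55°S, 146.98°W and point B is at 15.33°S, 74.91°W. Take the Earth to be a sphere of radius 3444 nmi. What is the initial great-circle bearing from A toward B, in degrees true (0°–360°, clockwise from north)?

θ = atan2( sin Δλ·cos φ₂ ,  cos φ₁ sin φ₂ − sin φ₁ cos φ₂ cos Δλ )
  = atan2(+0.9176, -0.0356) = 92.22°

92.2°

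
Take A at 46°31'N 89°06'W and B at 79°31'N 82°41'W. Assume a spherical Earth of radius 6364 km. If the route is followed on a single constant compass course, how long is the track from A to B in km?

3676 km

Rhumb course C = atan2(Δλ, Δψ) with Δψ = ln[tan(π/4+φ₂/2)/tan(π/4+φ₁/2)] = +1.4695, Δλ = +0.1120 → C = 4.36°
d = R·|Δφ| / |cos C| = 6364·0.57596 / 0.99711 = 3676 km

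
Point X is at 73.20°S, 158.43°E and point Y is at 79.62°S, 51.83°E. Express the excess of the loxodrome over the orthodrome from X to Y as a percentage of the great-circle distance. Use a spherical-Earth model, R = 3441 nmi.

Great circle: σ = 0.3851 rad → d_gc = Rσ = 1325.0 nmi
Rhumb: Δφ = -0.1121, Δλ = -1.8605, Δψ = -0.4860, q = Δφ/Δψ = 0.2306 → d_rh = R√(Δφ²+q²Δλ²) = 1525.7 nmi
Excess = (1525.7 − 1325.0) / 1325.0 = 200.7 / 1325.0 = 15.147% ≈ 15.1%

15.1%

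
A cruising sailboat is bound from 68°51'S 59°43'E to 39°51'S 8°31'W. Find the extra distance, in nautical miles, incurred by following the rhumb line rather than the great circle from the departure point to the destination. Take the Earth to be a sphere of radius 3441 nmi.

Great circle: cos σ = sin φ₁ sin φ₂ + cos φ₁ cos φ₂ cos Δλ,  σ = 0.7949 rad → d_gc = 2735.3 nmi
Rhumb line: Δψ = +0.9188, q = Δφ/Δψ = 0.5509, d_rh = R√(Δφ²+q²Δλ²) = 2851.2 nmi
Excess = 2851.2 − 2735.3 = 115.9 ≈ 116 nmi

116 nmi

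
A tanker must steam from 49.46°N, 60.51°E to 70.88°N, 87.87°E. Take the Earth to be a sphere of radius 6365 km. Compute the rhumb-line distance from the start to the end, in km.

Rhumb course C = atan2(Δλ, Δψ) with Δψ = ln[tan(π/4+φ₂/2)/tan(π/4+φ₁/2)] = +0.7852, Δλ = +0.4775 → C = 31.31°
d = R·|Δφ| / |cos C| = 6365·0.37385 / 0.85440 = 2785 km

2785 km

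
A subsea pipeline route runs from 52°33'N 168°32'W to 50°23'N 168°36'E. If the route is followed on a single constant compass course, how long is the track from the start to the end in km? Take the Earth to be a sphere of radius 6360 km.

Δψ = ln[tan(π/4+φ₂/2)/tan(π/4+φ₁/2)] = -0.0607;  Δφ = -0.0378 rad,  Δλ = -0.3991 rad
q = Δφ/Δψ = 0.6228
d = R·√(Δφ² + q²Δλ²) = 6360·0.25142 = 1599 km

1599 km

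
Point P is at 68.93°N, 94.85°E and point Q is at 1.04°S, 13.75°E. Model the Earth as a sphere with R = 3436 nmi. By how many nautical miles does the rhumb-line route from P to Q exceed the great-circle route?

195 nmi

Great circle: cos σ = sin φ₁ sin φ₂ + cos φ₁ cos φ₂ cos Δλ,  σ = 1.5321 rad → d_gc = 5264.3 nmi
Rhumb line: Δψ = -1.7003, q = Δφ/Δψ = 0.7182, d_rh = R√(Δφ²+q²Δλ²) = 5459.7 nmi
Excess = 5459.7 − 5264.3 = 195.4 ≈ 195 nmi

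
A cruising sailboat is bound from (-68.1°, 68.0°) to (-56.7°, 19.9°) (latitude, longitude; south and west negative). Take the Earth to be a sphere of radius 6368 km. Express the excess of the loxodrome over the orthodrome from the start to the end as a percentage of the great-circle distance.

2.4%

Great circle: σ = 0.4221 rad → d_gc = Rσ = 2687.6 km
Rhumb: Δφ = +0.1990, Δλ = -0.8395, Δψ = +0.4355, q = Δφ/Δψ = 0.4569 → d_rh = R√(Δφ²+q²Δλ²) = 2751.5 km
Excess = (2751.5 − 2687.6) / 2687.6 = 63.9 / 2687.6 = 2.38% ≈ 2.4%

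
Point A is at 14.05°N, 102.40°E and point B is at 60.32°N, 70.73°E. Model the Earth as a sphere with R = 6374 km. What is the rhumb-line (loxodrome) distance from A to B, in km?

5782 km

Δψ = ln[tan(π/4+φ₂/2)/tan(π/4+φ₁/2)] = +1.0805;  Δφ = +0.8076 rad,  Δλ = -0.5527 rad
q = Δφ/Δψ = 0.7474
d = R·√(Δφ² + q²Δλ²) = 6374·0.90710 = 5782 km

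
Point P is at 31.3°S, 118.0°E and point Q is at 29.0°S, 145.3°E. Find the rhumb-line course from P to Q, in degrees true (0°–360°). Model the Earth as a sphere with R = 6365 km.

Δψ = ln[tan(π/4+φ₂/2)/tan(π/4+φ₁/2)] = +0.0464
Δλ = +0.4765 rad (taken the short way round)
course = atan2(Δλ, Δψ) = 84.43°

84.4°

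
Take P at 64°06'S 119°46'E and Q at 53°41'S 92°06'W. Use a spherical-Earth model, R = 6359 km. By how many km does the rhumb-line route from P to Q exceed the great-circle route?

Great circle: cos σ = sin φ₁ sin φ₂ + cos φ₁ cos φ₂ cos Δλ,  σ = 1.0413 rad → d_gc = 6621.5 km
Rhumb line: Δψ = +0.3551, q = Δφ/Δψ = 0.5120, d_rh = R√(Δφ²+q²Δλ²) = 8496.7 km
Excess = 8496.7 − 6621.5 = 1875.2 ≈ 1875 km

1875 km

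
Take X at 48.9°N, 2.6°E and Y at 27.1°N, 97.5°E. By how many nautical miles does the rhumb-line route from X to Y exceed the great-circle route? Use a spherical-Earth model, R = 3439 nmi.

Great circle: cos σ = sin φ₁ sin φ₂ + cos φ₁ cos φ₂ cos Δλ,  σ = 1.2731 rad → d_gc = 4378.3 nmi
Rhumb line: Δψ = -0.4895, q = Δφ/Δψ = 0.7773, d_rh = R√(Δφ²+q²Δλ²) = 4617.0 nmi
Excess = 4617.0 − 4378.3 = 238.7 ≈ 239 nmi

239 nmi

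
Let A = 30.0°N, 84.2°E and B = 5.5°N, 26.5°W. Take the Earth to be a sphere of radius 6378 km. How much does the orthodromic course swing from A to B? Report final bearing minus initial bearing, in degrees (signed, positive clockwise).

Initial bearing θ₁ = atan2(sin Δλ cos φ₂, cos φ₁ sin φ₂ − sin φ₁ cos φ₂ cos Δλ) = 285.54°
Final bearing θ₂ = (initial bearing from the destination back to the start) + 180° = 236.95°
Δθ = θ₂ − θ₁ = -48.6°

-48.6°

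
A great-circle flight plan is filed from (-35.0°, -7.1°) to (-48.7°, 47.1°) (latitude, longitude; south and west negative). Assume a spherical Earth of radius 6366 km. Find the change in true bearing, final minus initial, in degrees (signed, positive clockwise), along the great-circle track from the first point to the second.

-38.0°

Initial bearing θ₁ = atan2(sin Δλ cos φ₂, cos φ₁ sin φ₂ − sin φ₁ cos φ₂ cos Δλ) = 126.35°
Final bearing θ₂ = (initial bearing from the destination back to the start) + 180° = 88.40°
Δθ = θ₂ − θ₁ = -38.0°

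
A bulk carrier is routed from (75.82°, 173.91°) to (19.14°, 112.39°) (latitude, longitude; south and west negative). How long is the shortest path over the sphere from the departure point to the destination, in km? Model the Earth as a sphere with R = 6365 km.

7181 km

cos σ = sin φ₁ sin φ₂ + cos φ₁ cos φ₂ cos Δλ
      = sin(75.82°)sin(19.14°) + cos(75.82°)cos(19.14°)cos(-61.52°) = 0.4282
σ = 64.644° → d = Rσ = 6365·1.12825 = 7181 km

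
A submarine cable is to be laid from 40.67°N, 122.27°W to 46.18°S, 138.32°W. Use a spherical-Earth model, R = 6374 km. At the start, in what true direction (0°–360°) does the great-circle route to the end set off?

191.0°

N = sin Δλ·cos φ₂ = -0.1914;  D = cos φ₁ sin φ₂ − sin φ₁ cos φ₂ cos Δλ = -0.9809
initial course = atan2(N, D) = 191.04°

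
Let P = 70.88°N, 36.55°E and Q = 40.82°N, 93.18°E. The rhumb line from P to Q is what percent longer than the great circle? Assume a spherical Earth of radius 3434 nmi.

2.9%

Great circle: σ = 0.7167 rad → d_gc = Rσ = 2461.2 nmi
Rhumb: Δφ = -0.5246, Δλ = +0.9884, Δψ = -0.9996, q = Δφ/Δψ = 0.5249 → d_rh = R√(Δφ²+q²Δλ²) = 2533.6 nmi
Excess = (2533.6 − 2461.2) / 2461.2 = 72.4 / 2461.2 = 2.94% ≈ 2.9%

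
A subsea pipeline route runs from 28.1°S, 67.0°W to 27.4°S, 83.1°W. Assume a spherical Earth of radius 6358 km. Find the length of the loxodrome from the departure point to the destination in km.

Δψ = ln[tan(π/4+φ₂/2)/tan(π/4+φ₁/2)] = +0.0138;  Δφ = +0.0122 rad,  Δλ = -0.2810 rad
q = Δφ/Δψ = 0.8850
d = R·√(Δφ² + q²Δλ²) = 6358·0.24898 = 1583 km

1583 km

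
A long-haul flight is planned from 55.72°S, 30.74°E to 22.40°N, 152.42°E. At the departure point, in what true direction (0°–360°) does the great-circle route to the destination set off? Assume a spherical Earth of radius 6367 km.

103.3°

N = sin Δλ·cos φ₂ = +0.7868;  D = cos φ₁ sin φ₂ − sin φ₁ cos φ₂ cos Δλ = -0.1866
initial course = atan2(N, D) = 103.34°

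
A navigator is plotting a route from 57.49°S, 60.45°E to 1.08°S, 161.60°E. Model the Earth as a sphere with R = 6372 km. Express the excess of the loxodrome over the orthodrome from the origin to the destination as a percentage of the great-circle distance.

4.8%

Great circle: σ = 1.6589 rad → d_gc = Rσ = 10570.7 km
Rhumb: Δφ = +0.9845, Δλ = +1.7654, Δψ = +1.2136, q = Δφ/Δψ = 0.8112 → d_rh = R√(Δφ²+q²Δλ²) = 11074.1 km
Excess = (11074.1 − 10570.7) / 10570.7 = 503.4 / 10570.7 = 4.76% ≈ 4.8%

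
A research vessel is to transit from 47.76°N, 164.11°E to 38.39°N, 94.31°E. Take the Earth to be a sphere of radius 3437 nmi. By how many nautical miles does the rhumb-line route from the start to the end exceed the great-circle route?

96 nmi

Great circle: cos σ = sin φ₁ sin φ₂ + cos φ₁ cos φ₂ cos Δλ,  σ = 0.8741 rad → d_gc = 3004.3 nmi
Rhumb line: Δψ = -0.2246, q = Δφ/Δψ = 0.7282, d_rh = R√(Δφ²+q²Δλ²) = 3100.5 nmi
Excess = 3100.5 − 3004.3 = 96.2 ≈ 96 nmi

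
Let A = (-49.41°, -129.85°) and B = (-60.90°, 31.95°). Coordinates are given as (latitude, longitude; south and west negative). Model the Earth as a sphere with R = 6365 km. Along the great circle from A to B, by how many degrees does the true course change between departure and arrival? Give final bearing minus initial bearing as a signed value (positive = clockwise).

Initial bearing θ₁ = atan2(sin Δλ cos φ₂, cos φ₁ sin φ₂ − sin φ₁ cos φ₂ cos Δλ) = 170.62°
Final bearing θ₂ = (initial bearing from the destination back to the start) + 180° = 12.60°
Δθ = θ₂ − θ₁ = -158.0°

-158.0°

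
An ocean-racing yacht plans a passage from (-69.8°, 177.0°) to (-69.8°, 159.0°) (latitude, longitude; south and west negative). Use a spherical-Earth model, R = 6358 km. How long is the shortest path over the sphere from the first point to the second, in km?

687 km

cos σ = sin φ₁ sin φ₂ + cos φ₁ cos φ₂ cos Δλ
      = sin(-69.80°)sin(-69.80°) + cos(-69.80°)cos(-69.80°)cos(-18.00°) = 0.9942
σ = 6.193° → d = Rσ = 6358·0.10809 = 687 km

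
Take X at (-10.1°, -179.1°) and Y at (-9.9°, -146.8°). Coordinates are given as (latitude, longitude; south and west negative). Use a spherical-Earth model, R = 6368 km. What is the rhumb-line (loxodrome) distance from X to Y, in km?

3535 km

Δψ = ln[tan(π/4+φ₂/2)/tan(π/4+φ₁/2)] = +0.0035;  Δφ = +0.0035 rad,  Δλ = +0.5637 rad
q = Δφ/Δψ = 0.9848
d = R·√(Δφ² + q²Δλ²) = 6368·0.55519 = 3535 km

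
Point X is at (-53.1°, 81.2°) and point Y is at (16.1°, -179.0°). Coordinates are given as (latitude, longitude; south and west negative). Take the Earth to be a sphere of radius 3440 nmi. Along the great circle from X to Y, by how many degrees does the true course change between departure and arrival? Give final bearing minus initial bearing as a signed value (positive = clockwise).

At departure: θ₁ = atan2(sin Δλ cos φ₂, cos φ₁ sin φ₂ − sin φ₁ cos φ₂ cos Δλ) = 87.84°
At arrival: θ₂ = atan2(sin Δλ cos φ₁, −cos φ₂ sin φ₁ + sin φ₂ cos φ₁ cos Δλ) = 38.64°
Δθ = θ₂ − θ₁ = -49.2°

-49.2°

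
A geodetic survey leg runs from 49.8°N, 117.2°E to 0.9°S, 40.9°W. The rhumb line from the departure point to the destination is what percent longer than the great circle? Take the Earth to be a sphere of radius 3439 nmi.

Great circle: σ = 2.2279 rad → d_gc = Rσ = 7661.6 nmi
Rhumb: Δφ = -0.8849, Δλ = -2.7594, Δψ = -1.0210, q = Δφ/Δψ = 0.8667 → d_rh = R√(Δφ²+q²Δλ²) = 8769.5 nmi
Excess = (8769.5 − 7661.6) / 7661.6 = 1107.9 / 7661.6 = 14.46% ≈ 14.5%

14.5%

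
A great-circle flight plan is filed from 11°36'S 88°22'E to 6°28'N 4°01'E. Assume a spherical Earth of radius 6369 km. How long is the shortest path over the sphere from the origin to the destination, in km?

cos σ = sin φ₁ sin φ₂ + cos φ₁ cos φ₂ cos Δλ
      = sin(-11.60°)sin(6.47°) + cos(-11.60°)cos(6.47°)cos(-84.35°) = 0.0732
σ = 85.803° → d = Rσ = 6369·1.49755 = 9538 km

9538 km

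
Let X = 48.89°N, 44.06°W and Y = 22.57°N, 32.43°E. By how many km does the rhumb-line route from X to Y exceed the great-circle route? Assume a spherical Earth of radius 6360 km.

Great circle: cos σ = sin φ₁ sin φ₂ + cos φ₁ cos φ₂ cos Δλ,  σ = 1.1252 rad → d_gc = 7156.1 km
Rhumb line: Δψ = -0.5764, q = Δφ/Δψ = 0.7970, d_rh = R√(Δφ²+q²Δλ²) = 7370.9 km
Excess = 7370.9 − 7156.1 = 214.8 ≈ 215 km

215 km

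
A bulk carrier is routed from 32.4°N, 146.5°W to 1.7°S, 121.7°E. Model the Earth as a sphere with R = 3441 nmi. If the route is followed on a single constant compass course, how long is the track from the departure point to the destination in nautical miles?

Δψ = ln[tan(π/4+φ₂/2)/tan(π/4+φ₁/2)] = -0.6280;  Δφ = -0.5952 rad,  Δλ = -1.6022 rad
q = Δφ/Δψ = 0.9478
d = R·√(Δφ² + q²Δλ²) = 3441·1.63099 = 5612 nmi

5612 nmi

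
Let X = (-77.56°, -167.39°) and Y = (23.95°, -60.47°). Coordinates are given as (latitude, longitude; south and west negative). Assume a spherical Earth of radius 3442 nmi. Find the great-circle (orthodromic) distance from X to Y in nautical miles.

7028 nmi

Haversine: a = sin²(Δφ/2)+cos φ₁ cos φ₂ sin²(Δλ/2) = 0.72685;  σ = 2·atan2(√a,√(1−a))
σ = 116.982° → d = Rσ = 3442·2.04171 = 7028 nmi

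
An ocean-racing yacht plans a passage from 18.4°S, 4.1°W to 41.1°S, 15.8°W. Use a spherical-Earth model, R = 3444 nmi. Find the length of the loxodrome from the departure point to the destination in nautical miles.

Δψ = ln[tan(π/4+φ₂/2)/tan(π/4+φ₁/2)] = -0.4614;  Δφ = -0.3962 rad,  Δλ = -0.2042 rad
q = Δφ/Δψ = 0.8587
d = R·√(Δφ² + q²Δλ²) = 3444·0.43326 = 1492 nmi

1492 nmi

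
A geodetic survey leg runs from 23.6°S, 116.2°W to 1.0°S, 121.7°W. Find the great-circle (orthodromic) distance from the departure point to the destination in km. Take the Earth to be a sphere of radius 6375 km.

2584 km

Haversine: a = sin²(Δφ/2)+cos φ₁ cos φ₂ sin²(Δλ/2) = 0.04050;  σ = 2·atan2(√a,√(1−a))
σ = 23.221° → d = Rσ = 6375·0.40528 = 2584 km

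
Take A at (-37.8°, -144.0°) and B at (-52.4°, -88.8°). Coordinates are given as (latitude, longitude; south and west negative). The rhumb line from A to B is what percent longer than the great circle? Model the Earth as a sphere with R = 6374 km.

Great circle: σ = 0.7063 rad → d_gc = Rσ = 4502.2 km
Rhumb: Δφ = -0.2548, Δλ = +0.9634, Δψ = -0.3640, q = Δφ/Δψ = 0.7001 → d_rh = R√(Δφ²+q²Δλ²) = 4595.6 km
Excess = (4595.6 − 4502.2) / 4502.2 = 93.4 / 4502.2 = 2.07% ≈ 2.1%

2.1%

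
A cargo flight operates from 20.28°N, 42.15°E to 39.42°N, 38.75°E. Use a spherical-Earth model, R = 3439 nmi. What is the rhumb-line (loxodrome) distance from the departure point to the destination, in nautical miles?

Δψ = ln[tan(π/4+φ₂/2)/tan(π/4+φ₁/2)] = +0.3882;  Δφ = +0.3341 rad,  Δλ = -0.0593 rad
q = Δφ/Δψ = 0.8606
d = R·√(Δφ² + q²Δλ²) = 3439·0.33794 = 1162 nmi

1162 nmi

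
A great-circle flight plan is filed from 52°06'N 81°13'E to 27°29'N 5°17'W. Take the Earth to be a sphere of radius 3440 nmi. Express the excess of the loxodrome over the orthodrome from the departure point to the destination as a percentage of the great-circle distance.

Great circle: σ = 1.1621 rad → d_gc = Rσ = 3997.6 nmi
Rhumb: Δφ = -0.4296, Δλ = -1.5097, Δψ = -0.5698, q = Δφ/Δψ = 0.7540 → d_rh = R√(Δφ²+q²Δλ²) = 4185.6 nmi
Excess = (4185.6 − 3997.6) / 3997.6 = 188.0 / 3997.6 = 4.70% ≈ 4.7%

4.7%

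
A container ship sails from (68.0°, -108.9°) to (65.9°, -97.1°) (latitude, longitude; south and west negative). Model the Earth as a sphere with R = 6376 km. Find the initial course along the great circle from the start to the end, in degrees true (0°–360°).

N = sin Δλ·cos φ₂ = +0.0835;  D = cos φ₁ sin φ₂ − sin φ₁ cos φ₂ cos Δλ = -0.0286
initial course = atan2(N, D) = 108.93°

108.9°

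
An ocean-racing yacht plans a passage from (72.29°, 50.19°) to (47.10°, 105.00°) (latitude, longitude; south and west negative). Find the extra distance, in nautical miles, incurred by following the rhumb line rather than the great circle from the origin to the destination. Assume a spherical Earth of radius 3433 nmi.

62 nmi

Great circle: cos σ = sin φ₁ sin φ₂ + cos φ₁ cos φ₂ cos Δλ,  σ = 0.6143 rad → d_gc = 2109.0 nmi
Rhumb line: Δψ = -0.9250, q = Δφ/Δψ = 0.4753, d_rh = R√(Δφ²+q²Δλ²) = 2171.2 nmi
Excess = 2171.2 − 2109.0 = 62.2 ≈ 62 nmi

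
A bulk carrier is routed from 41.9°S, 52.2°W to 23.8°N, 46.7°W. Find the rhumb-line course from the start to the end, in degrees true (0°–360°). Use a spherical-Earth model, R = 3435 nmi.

Δψ = ln[tan(π/4+φ₂/2)/tan(π/4+φ₁/2)] = +1.2347
Δλ = +0.0960 rad (taken the short way round)
course = atan2(Δλ, Δψ) = 4.45°

4.4°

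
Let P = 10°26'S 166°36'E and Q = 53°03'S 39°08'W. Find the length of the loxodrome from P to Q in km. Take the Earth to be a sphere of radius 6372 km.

Δψ = ln[tan(π/4+φ₂/2)/tan(π/4+φ₁/2)] = -0.9132;  Δφ = -0.7438 rad,  Δλ = +2.6925 rad
q = Δφ/Δψ = 0.8145
d = R·√(Δφ² + q²Δλ²) = 6372·2.31577 = 14756 km

14756 km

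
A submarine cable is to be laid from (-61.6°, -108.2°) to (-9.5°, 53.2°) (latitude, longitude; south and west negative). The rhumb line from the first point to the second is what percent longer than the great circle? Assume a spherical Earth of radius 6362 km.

23.1%

Great circle: σ = 1.8749 rad → d_gc = Rσ = 11928.0 km
Rhumb: Δφ = +0.9093, Δλ = +2.8170, Δψ = +1.2076, q = Δφ/Δψ = 0.7530 → d_rh = R√(Δφ²+q²Δλ²) = 14682.1 km
Excess = (14682.1 − 11928.0) / 11928.0 = 2754.1 / 11928.0 = 23.09% ≈ 23.1%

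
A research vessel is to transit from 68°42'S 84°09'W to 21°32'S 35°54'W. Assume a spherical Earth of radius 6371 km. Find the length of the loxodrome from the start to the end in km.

Rhumb course C = atan2(Δλ, Δψ) with Δψ = ln[tan(π/4+φ₂/2)/tan(π/4+φ₁/2)] = +1.2861, Δλ = +0.8421 → C = 33.22°
d = R·|Δφ| / |cos C| = 6371·0.82321 / 0.83660 = 6269 km

6269 km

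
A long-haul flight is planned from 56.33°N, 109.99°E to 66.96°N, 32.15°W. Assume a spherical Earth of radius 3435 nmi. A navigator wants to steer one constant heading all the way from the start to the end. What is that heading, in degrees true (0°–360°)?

Δψ = ln[tan(π/4+φ₂/2)/tan(π/4+φ₁/2)] = +0.3951
Δλ = -2.4808 rad (taken the short way round)
course = atan2(Δλ, Δψ) = 279.05°

279.1°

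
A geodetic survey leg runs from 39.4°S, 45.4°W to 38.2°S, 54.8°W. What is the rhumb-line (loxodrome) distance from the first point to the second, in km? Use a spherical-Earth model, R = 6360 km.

824 km

Δψ = ln[tan(π/4+φ₂/2)/tan(π/4+φ₁/2)] = +0.0269;  Δφ = +0.0209 rad,  Δλ = -0.1641 rad
q = Δφ/Δψ = 0.7793
d = R·√(Δφ² + q²Δλ²) = 6360·0.12956 = 824 km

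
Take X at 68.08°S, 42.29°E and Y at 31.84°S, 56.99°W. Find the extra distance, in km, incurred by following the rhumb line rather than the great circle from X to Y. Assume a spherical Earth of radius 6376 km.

Great circle: cos σ = sin φ₁ sin φ₂ + cos φ₁ cos φ₂ cos Δλ,  σ = 1.1171 rad → d_gc = 7122.8 km
Rhumb line: Δψ = +1.0549, q = Δφ/Δψ = 0.5996, d_rh = R√(Δφ²+q²Δλ²) = 7755.2 km
Excess = 7755.2 − 7122.8 = 632.4 ≈ 632 km

632 km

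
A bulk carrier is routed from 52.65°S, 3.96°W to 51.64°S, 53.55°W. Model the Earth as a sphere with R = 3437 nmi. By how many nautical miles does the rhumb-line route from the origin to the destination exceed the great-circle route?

Great circle: cos σ = sin φ₁ sin φ₂ + cos φ₁ cos φ₂ cos Δλ,  σ = 0.5208 rad → d_gc = 1790.1 nmi
Rhumb line: Δψ = +0.0287, q = Δφ/Δψ = 0.6136, d_rh = R√(Δφ²+q²Δλ²) = 1826.4 nmi
Excess = 1826.4 − 1790.1 = 36.3 ≈ 36 nmi

36 nmi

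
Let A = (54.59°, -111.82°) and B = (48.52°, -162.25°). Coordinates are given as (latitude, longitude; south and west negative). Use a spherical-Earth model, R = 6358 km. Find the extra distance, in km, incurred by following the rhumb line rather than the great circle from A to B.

Great circle: cos σ = sin φ₁ sin φ₂ + cos φ₁ cos φ₂ cos Δλ,  σ = 0.5451 rad → d_gc = 3465.6 km
Rhumb line: Δψ = -0.1707, q = Δφ/Δψ = 0.6205, d_rh = R√(Δφ²+q²Δλ²) = 3537.4 km
Excess = 3537.4 − 3465.6 = 71.8 ≈ 72 km

72 km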